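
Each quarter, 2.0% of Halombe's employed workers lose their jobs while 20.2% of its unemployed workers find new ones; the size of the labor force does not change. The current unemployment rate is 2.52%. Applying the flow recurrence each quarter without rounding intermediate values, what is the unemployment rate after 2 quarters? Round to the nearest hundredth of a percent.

Unemployment rate after two quarters ≈ 5.08%.

With a fixed labor force, u_{t+1} = u_t + s·(1−u_t) − f·u_t = u_t·(1−s−f) + s.
Here 1−s−f = 0.778 and s = 0.020.
u_1 = 0.025200 × 0.778 + 0.020 = 0.039606.
u_2 = 0.039606 × 0.778 + 0.020 = 0.050813.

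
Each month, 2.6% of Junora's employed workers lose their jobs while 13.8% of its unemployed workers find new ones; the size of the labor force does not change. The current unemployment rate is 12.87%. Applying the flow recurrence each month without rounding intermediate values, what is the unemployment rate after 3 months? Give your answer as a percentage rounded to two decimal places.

With a fixed labor force, u_{t+1} = u_t + s·(1−u_t) − f·u_t = u_t·(1−s−f) + s.
Here 1−s−f = 0.836 and s = 0.026.
u_1 = 0.128700 × 0.836 + 0.026 = 0.133593.
u_2 = 0.133593 × 0.836 + 0.026 = 0.137684.
u_3 = 0.137684 × 0.836 + 0.026 = 0.141104.

Unemployment rate after three months ≈ 14.11%.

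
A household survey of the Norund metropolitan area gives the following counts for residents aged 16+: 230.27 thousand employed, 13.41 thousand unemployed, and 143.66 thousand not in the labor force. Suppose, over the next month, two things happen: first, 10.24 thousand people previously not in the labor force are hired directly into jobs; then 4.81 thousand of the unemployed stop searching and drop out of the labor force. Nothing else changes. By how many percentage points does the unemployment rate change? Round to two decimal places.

The unemployment rate changes by −2.05 percentage points.

Initially, labor force = 230.27 + 13.41 = 243.68 thousand, so u = 13.41/243.68 = 5.50%.
After the first change, employed and labor force both rise by 10.24; unemployed unchanged → E = 240.51, U = 13.41, labor force = 253.92 thousand.
After the second change, unemployed and labor force both fall by 4.81 → E = 240.51, U = 8.60, labor force = 249.11 thousand.
New unemployment rate = 8.60 / 249.11 = 3.45%.
Change = 3.45% − 5.50% = −2.05 percentage points.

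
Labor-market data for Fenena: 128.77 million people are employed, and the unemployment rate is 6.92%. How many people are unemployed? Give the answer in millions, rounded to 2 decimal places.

About 9.57 million are unemployed.

Let U be the number unemployed. The labor force is E + U, and U/(E+U) = 0.0692.
So U = 0.0692 × 128.77 / (1 − 0.0692) = 8.9109 / 0.9308 ≈ 9.57 million.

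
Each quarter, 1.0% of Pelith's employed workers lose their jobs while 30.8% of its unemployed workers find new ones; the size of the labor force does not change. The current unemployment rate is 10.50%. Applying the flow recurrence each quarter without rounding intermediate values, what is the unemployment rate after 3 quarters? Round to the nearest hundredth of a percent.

With a fixed labor force, u_{t+1} = u_t + s·(1−u_t) − f·u_t = u_t·(1−s−f) + s.
Here 1−s−f = 0.682 and s = 0.010.
u_1 = 0.105000 × 0.682 + 0.010 = 0.081610.
u_2 = 0.081610 × 0.682 + 0.010 = 0.065658.
u_3 = 0.065658 × 0.682 + 0.010 = 0.054779.

Unemployment rate after three quarters ≈ 5.48%.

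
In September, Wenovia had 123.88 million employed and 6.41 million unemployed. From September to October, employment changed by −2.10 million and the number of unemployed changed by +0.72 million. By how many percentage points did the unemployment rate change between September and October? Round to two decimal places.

The unemployment rate changed by +0.61 percentage points.

September: labor force = 123.88 + 6.41 = 130.29; u = 6.41/130.29 = 4.92%.
October: labor force = 121.78 + 7.13 = 128.91; u = 7.13/128.91 = 5.53%.
Change = 5.53% − 4.92% = +0.61 pp.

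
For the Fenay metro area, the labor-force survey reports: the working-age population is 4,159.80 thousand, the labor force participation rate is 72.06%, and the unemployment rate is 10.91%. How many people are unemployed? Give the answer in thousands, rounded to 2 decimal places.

About 327.03 thousand are unemployed.

Labor force = 0.7206 × 4,159.80 = 2,997.55 thousand.
Unemployed = 0.1091 × 2,997.55 ≈ 327.03 thousand.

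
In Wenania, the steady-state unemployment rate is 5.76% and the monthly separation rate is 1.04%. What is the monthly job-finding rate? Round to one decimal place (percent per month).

Job-finding rate ≈ 17.0% per month.

From u* = s/(s+f): f = s·(1−u)/u.
f = 1.04 × (1 − 0.0576) / 0.0576 = 0.9801 / 0.0576 ≈ 17.0% per month.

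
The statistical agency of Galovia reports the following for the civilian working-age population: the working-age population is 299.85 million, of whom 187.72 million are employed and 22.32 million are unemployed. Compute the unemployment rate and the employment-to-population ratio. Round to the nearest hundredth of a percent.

Labor force = employed + unemployed = 187.72 + 22.32 = 210.04 million.
Unemployment rate = 22.32 / 210.04 = 10.63%.
Employment-population ratio = 187.72 / 299.85 = 62.60%.

Unemployment rate ≈ 10.63%; employment-population ratio ≈ 62.60%.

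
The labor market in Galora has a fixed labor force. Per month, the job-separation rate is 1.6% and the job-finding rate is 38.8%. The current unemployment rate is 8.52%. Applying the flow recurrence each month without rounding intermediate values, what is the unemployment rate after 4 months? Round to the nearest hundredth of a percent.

Unemployment rate after four months ≈ 4.54%.

With a fixed labor force, u_{t+1} = u_t + s·(1−u_t) − f·u_t = u_t·(1−s−f) + s.
Here 1−s−f = 0.596 and s = 0.016.
u_1 = 0.085200 × 0.596 + 0.016 = 0.066779.
u_2 = 0.066779 × 0.596 + 0.016 = 0.055800.
u_3 = 0.055800 × 0.596 + 0.016 = 0.049257.
u_4 = 0.049257 × 0.596 + 0.016 = 0.045357.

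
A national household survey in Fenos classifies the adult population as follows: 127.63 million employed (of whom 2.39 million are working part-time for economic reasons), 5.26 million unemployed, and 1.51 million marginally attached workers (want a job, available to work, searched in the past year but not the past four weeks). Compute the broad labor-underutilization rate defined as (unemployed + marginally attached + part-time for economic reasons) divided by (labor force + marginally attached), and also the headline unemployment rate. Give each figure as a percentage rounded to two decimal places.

Labor force = 127.63 + 5.26 = 132.89 million.
Numerator = 5.26 + 1.51 + 2.39 = 9.16 million.
Denominator = 132.89 + 1.51 = 134.40 million.
Broad rate = 9.16 / 134.40 = 6.82%.
Headline unemployment rate = 5.26 / 132.89 = 3.96%.

Broad underutilization rate ≈ 6.82%; headline unemployment rate ≈ 3.96%.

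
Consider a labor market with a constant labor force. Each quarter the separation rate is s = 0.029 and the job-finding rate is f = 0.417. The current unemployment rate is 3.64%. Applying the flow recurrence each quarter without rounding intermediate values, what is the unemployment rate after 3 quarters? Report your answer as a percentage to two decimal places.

With a fixed labor force, u_{t+1} = u_t + s·(1−u_t) − f·u_t = u_t·(1−s−f) + s.
Here 1−s−f = 0.554 and s = 0.029.
u_1 = 0.036400 × 0.554 + 0.029 = 0.049166.
u_2 = 0.049166 × 0.554 + 0.029 = 0.056238.
u_3 = 0.056238 × 0.554 + 0.029 = 0.060156.

Unemployment rate after three quarters ≈ 6.02%.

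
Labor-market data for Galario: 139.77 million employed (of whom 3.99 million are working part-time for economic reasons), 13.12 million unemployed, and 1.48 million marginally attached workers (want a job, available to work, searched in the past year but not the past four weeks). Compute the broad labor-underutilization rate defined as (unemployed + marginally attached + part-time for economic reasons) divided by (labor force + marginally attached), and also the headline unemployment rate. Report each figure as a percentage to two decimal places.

Labor force = 139.77 + 13.12 = 152.89 million.
Numerator = 13.12 + 1.48 + 3.99 = 18.59 million.
Denominator = 152.89 + 1.48 = 154.37 million.
Broad rate = 18.59 / 154.37 = 12.04%.
Headline unemployment rate = 13.12 / 152.89 = 8.58%.

Broad underutilization rate ≈ 12.04%; headline unemployment rate ≈ 8.58%.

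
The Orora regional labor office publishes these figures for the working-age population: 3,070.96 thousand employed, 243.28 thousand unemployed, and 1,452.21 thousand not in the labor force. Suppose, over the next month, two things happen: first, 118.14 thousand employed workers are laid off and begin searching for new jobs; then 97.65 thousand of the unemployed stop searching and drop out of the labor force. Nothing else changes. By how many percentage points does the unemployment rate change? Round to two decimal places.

The unemployment rate changes by +0.86 percentage points.

Initially, labor force = 3,070.96 + 243.28 = 3,314.24 thousand, so u = 243.28/3,314.24 = 7.34%.
After the first change, employed falls and unemployed rises by 118.14; labor force unchanged → E = 2,952.82, U = 361.42, labor force = 3,314.24 thousand.
After the second change, unemployed and labor force both fall by 97.65 → E = 2,952.82, U = 263.77, labor force = 3,216.59 thousand.
New unemployment rate = 263.77 / 3,216.59 = 8.20%.
Change = 8.20% − 7.34% = +0.86 percentage points.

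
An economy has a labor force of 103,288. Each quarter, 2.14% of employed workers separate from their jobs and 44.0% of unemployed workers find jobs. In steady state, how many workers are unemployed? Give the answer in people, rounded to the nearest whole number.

Steady-state unemployment rate u* = s/(s+f) = 2.14/(2.14+44.0) = 0.046381.
Unemployed = u* × labor force = 0.046381 × 103,288 ≈ 4,791.

About 4,791 are unemployed in steady state.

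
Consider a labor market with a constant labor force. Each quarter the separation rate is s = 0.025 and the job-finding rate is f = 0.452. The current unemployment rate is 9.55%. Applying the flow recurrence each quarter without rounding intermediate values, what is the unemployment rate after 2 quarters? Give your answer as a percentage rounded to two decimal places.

Unemployment rate after two quarters ≈ 6.42%.

With a fixed labor force, u_{t+1} = u_t + s·(1−u_t) − f·u_t = u_t·(1−s−f) + s.
Here 1−s−f = 0.523 and s = 0.025.
u_1 = 0.095500 × 0.523 + 0.025 = 0.074946.
u_2 = 0.074946 × 0.523 + 0.025 = 0.064197.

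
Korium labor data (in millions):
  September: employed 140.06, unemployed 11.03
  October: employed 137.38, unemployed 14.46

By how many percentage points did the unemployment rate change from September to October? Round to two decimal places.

September: labor force = 140.06 + 11.03 = 151.09; u = 11.03/151.09 = 7.30%.
October: labor force = 137.38 + 14.46 = 151.84; u = 14.46/151.84 = 9.52%.
Change = 9.52% − 7.30% = +2.22 pp.

The unemployment rate changed by +2.22 percentage points.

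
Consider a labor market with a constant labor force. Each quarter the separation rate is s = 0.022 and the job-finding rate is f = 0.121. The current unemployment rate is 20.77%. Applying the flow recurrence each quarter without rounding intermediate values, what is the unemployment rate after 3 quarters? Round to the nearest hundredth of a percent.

With a fixed labor force, u_{t+1} = u_t + s·(1−u_t) − f·u_t = u_t·(1−s−f) + s.
Here 1−s−f = 0.857 and s = 0.022.
u_1 = 0.207700 × 0.857 + 0.022 = 0.199999.
u_2 = 0.199999 × 0.857 + 0.022 = 0.193399.
u_3 = 0.193399 × 0.857 + 0.022 = 0.187743.

Unemployment rate after three quarters ≈ 18.77%.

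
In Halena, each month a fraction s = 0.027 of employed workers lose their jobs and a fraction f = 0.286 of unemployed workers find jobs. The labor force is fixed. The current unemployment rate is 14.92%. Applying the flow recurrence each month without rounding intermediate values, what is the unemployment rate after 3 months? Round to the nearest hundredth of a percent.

Unemployment rate after three months ≈ 10.67%.

With a fixed labor force, u_{t+1} = u_t + s·(1−u_t) − f·u_t = u_t·(1−s−f) + s.
Here 1−s−f = 0.687 and s = 0.027.
u_1 = 0.149200 × 0.687 + 0.027 = 0.129500.
u_2 = 0.129500 × 0.687 + 0.027 = 0.115967.
u_3 = 0.115967 × 0.687 + 0.027 = 0.106669.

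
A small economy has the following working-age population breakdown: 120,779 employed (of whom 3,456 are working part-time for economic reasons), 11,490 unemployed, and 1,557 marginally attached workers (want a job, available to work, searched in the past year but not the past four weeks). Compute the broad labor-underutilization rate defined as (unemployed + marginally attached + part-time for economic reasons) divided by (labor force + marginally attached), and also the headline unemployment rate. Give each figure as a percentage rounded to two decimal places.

Labor force = 120,779 + 11,490 = 132,269.
Numerator = 11,490 + 1,557 + 3,456 = 16,503.
Denominator = 132,269 + 1,557 = 133,826.
Broad rate = 16,503 / 133,826 = 12.33%.
Headline unemployment rate = 11,490 / 132,269 = 8.69%.

Broad underutilization rate ≈ 12.33%; headline unemployment rate ≈ 8.69%.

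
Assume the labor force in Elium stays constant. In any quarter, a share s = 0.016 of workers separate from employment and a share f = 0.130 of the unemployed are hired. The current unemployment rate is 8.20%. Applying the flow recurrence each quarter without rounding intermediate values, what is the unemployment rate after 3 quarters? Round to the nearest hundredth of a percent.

Unemployment rate after three quarters ≈ 9.24%.

With a fixed labor force, u_{t+1} = u_t + s·(1−u_t) − f·u_t = u_t·(1−s−f) + s.
Here 1−s−f = 0.854 and s = 0.016.
u_1 = 0.082000 × 0.854 + 0.016 = 0.086028.
u_2 = 0.086028 × 0.854 + 0.016 = 0.089468.
u_3 = 0.089468 × 0.854 + 0.016 = 0.092406.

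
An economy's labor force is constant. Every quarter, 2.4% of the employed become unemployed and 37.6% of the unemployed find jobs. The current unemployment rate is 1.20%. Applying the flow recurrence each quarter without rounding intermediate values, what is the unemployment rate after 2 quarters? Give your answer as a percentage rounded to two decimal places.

Unemployment rate after two quarters ≈ 4.27%.

With a fixed labor force, u_{t+1} = u_t + s·(1−u_t) − f·u_t = u_t·(1−s−f) + s.
Here 1−s−f = 0.600 and s = 0.024.
u_1 = 0.012000 × 0.600 + 0.024 = 0.031200.
u_2 = 0.031200 × 0.600 + 0.024 = 0.042720.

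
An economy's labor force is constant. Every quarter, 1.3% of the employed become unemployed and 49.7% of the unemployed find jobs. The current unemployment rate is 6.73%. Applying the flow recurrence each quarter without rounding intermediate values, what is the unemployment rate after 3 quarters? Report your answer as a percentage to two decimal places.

With a fixed labor force, u_{t+1} = u_t + s·(1−u_t) − f·u_t = u_t·(1−s−f) + s.
Here 1−s−f = 0.490 and s = 0.013.
u_1 = 0.067300 × 0.490 + 0.013 = 0.045977.
u_2 = 0.045977 × 0.490 + 0.013 = 0.035529.
u_3 = 0.035529 × 0.490 + 0.013 = 0.030409.

Unemployment rate after three quarters ≈ 3.04%.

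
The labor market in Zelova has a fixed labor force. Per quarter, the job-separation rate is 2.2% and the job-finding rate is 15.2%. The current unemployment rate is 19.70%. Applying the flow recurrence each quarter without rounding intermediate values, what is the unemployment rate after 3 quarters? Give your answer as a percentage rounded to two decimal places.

With a fixed labor force, u_{t+1} = u_t + s·(1−u_t) − f·u_t = u_t·(1−s−f) + s.
Here 1−s−f = 0.826 and s = 0.022.
u_1 = 0.197000 × 0.826 + 0.022 = 0.184722.
u_2 = 0.184722 × 0.826 + 0.022 = 0.174580.
u_3 = 0.174580 × 0.826 + 0.022 = 0.166203.

Unemployment rate after three quarters ≈ 16.62%.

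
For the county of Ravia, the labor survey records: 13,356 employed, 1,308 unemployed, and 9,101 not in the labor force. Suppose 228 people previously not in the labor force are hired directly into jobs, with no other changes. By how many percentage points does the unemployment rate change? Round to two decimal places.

Initially, labor force = 13,356 + 1,308 = 14,664, so u = 1,308/14,664 = 8.92%.
After the change, employed and labor force both rise by 228; unemployed unchanged → E = 13,584, U = 1,308, labor force = 14,892.
New unemployment rate = 1,308 / 14,892 = 8.78%.
Change = 8.78% − 8.92% = −0.14 percentage points.

The unemployment rate changes by −0.14 percentage points.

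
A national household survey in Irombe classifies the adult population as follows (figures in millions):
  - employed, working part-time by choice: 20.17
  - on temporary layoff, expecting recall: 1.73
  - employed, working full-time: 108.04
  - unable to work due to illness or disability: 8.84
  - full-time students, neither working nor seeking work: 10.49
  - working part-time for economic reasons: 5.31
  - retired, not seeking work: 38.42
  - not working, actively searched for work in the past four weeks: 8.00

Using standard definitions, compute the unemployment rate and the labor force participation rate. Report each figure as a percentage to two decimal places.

Employed = 20.17 + 108.04 + 5.31 = 133.52 million (anyone who worked, including part-time for economic reasons, counts as employed).
Unemployed = 1.73 + 8.00 = 9.73 million (jobless and actively searching, or on temporary layoff).
Labor force = 133.52 + 9.73 = 143.25 million.
Not in labor force = 8.84 + 10.49 + 38.42 = 57.75 million (those not working and not actively searching are outside the labor force).
Civilian working-age population = 143.25 + 57.75 = 201.00 million.
Unemployment rate = 9.73 / 143.25 = 6.79%.
Labor force participation rate = 143.25 / 201.00 = 71.27%.

Unemployment rate ≈ 6.79%; labor force participation rate ≈ 71.27%.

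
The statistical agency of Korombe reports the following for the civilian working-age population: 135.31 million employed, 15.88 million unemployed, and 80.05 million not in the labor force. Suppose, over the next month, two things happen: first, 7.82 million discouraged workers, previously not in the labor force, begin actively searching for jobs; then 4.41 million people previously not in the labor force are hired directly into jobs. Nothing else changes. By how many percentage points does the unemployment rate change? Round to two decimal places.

Initially, labor force = 135.31 + 15.88 = 151.19 million, so u = 15.88/151.19 = 10.50%.
After the first change, unemployed and labor force both rise by 7.82 → E = 135.31, U = 23.70, labor force = 159.01 million.
After the second change, employed and labor force both rise by 4.41; unemployed unchanged → E = 139.72, U = 23.70, labor force = 163.42 million.
New unemployment rate = 23.70 / 163.42 = 14.50%.
Change = 14.50% − 10.50% = +4.00 percentage points.

The unemployment rate changes by +4.00 percentage points.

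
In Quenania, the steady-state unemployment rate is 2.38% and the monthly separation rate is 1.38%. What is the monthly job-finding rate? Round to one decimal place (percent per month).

Job-finding rate ≈ 56.6% per month.

From u* = s/(s+f): f = s·(1−u)/u.
f = 1.38 × (1 − 0.0238) / 0.0238 = 1.3472 / 0.0238 ≈ 56.6% per month.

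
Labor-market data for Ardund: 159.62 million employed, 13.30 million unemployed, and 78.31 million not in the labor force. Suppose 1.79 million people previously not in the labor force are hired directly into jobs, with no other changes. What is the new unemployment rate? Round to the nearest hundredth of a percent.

Initially, labor force = 159.62 + 13.30 = 172.92 million, so u = 13.30/172.92 = 7.69%.
After the change, employed and labor force both rise by 1.79; unemployed unchanged → E = 161.41, U = 13.30, labor force = 174.71 million.
New unemployment rate = 13.30 / 174.71 = 7.61%.

New unemployment rate ≈ 7.61%.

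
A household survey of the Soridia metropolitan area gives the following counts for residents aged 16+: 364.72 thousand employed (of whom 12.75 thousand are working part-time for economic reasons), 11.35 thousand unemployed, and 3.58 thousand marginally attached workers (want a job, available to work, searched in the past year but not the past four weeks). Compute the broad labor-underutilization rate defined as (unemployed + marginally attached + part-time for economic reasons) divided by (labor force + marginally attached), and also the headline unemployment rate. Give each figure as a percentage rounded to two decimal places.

Labor force = 364.72 + 11.35 = 376.07 thousand.
Numerator = 11.35 + 3.58 + 12.75 = 27.68 thousand.
Denominator = 376.07 + 3.58 = 379.65 thousand.
Broad rate = 27.68 / 379.65 = 7.29%.
Headline unemployment rate = 11.35 / 376.07 = 3.02%.

Broad underutilization rate ≈ 7.29%; headline unemployment rate ≈ 3.02%.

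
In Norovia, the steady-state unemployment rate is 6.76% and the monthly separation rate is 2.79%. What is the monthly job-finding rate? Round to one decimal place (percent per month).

Job-finding rate ≈ 38.5% per month.

From u* = s/(s+f): f = s·(1−u)/u.
f = 2.79 × (1 − 0.0676) / 0.0676 = 2.6014 / 0.0676 ≈ 38.5% per month.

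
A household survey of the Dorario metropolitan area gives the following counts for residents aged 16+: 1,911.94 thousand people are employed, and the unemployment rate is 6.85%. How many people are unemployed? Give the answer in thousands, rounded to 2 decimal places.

About 140.60 thousand are unemployed.

Let U be the number unemployed. The labor force is E + U, and U/(E+U) = 0.0685.
So U = 0.0685 × 1,911.94 / (1 − 0.0685) = 130.9679 / 0.9315 ≈ 140.60 thousand.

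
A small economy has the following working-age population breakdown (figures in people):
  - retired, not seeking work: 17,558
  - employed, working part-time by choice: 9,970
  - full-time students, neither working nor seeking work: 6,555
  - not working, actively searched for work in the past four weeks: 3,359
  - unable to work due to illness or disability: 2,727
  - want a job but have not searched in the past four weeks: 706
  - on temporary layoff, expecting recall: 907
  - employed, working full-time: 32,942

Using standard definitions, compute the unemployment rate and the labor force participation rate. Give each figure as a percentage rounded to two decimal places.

Unemployment rate ≈ 9.04%; labor force participation rate ≈ 63.14%.

Employed = 9,970 + 32,942 = 42,912.
Unemployed = 3,359 + 907 = 4,266 (jobless and actively searching, or on temporary layoff).
Labor force = 42,912 + 4,266 = 47,178.
Not in labor force = 17,558 + 6,555 + 2,727 + 706 = 27,546 (those not working and not actively searching are outside the labor force — including those who want a job but have given up searching).
Civilian working-age population = 47,178 + 27,546 = 74,724.
Unemployment rate = 4,266 / 47,178 = 9.04%.
Labor force participation rate = 47,178 / 74,724 = 63.14%.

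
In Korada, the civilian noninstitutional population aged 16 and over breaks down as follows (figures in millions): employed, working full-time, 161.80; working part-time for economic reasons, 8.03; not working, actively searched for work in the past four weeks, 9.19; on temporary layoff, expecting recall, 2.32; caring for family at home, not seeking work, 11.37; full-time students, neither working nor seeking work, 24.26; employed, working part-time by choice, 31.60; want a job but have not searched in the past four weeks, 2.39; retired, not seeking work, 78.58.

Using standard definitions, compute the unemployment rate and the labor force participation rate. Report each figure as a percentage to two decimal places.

Employed = 161.80 + 8.03 + 31.60 = 201.43 million (anyone who worked, including part-time for economic reasons, counts as employed).
Unemployed = 9.19 + 2.32 = 11.51 million (jobless and actively searching, or on temporary layoff).
Labor force = 201.43 + 11.51 = 212.94 million.
Not in labor force = 11.37 + 24.26 + 2.39 + 78.58 = 116.60 million (those not working and not actively searching are outside the labor force — including those who want a job but have given up searching).
Civilian working-age population = 212.94 + 116.60 = 329.54 million.
Unemployment rate = 11.51 / 212.94 = 5.41%.
Labor force participation rate = 212.94 / 329.54 = 64.62%.

Unemployment rate ≈ 5.41%; labor force participation rate ≈ 64.62%.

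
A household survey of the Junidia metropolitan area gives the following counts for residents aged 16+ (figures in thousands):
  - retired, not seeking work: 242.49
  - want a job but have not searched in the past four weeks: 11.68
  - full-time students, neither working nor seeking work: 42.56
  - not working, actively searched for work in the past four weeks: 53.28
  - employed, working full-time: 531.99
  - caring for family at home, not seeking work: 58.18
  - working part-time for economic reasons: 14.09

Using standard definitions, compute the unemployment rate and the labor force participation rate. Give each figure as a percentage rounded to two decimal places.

Employed = 531.99 + 14.09 = 546.08 thousand (anyone who worked, including part-time for economic reasons, counts as employed).
Unemployed = 53.28 thousand.
Labor force = 546.08 + 53.28 = 599.36 thousand.
Not in labor force = 242.49 + 11.68 + 42.56 + 58.18 = 354.91 thousand (those not working and not actively searching are outside the labor force — including those who want a job but have given up searching).
Civilian working-age population = 599.36 + 354.91 = 954.27 thousand.
Unemployment rate = 53.28 / 599.36 = 8.89%.
Labor force participation rate = 599.36 / 954.27 = 62.81%.

Unemployment rate ≈ 8.89%; labor force participation rate ≈ 62.81%.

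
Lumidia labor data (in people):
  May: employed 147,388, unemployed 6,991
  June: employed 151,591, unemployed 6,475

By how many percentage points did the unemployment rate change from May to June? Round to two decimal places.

May: labor force = 147,388 + 6,991 = 154,379; u = 6,991/154,379 = 4.53%.
June: labor force = 151,591 + 6,475 = 158,066; u = 6,475/158,066 = 4.10%.
Change = 4.10% − 4.53% = −0.43 pp.

The unemployment rate changed by −0.43 percentage points.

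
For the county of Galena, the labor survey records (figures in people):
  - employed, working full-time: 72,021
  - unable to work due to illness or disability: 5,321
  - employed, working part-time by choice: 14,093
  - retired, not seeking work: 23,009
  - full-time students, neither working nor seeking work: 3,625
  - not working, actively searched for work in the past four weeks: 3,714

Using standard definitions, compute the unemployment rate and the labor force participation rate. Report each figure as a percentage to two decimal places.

Unemployment rate ≈ 4.13%; labor force participation rate ≈ 73.76%.

Employed = 72,021 + 14,093 = 86,114.
Unemployed = 3,714.
Labor force = 86,114 + 3,714 = 89,828.
Not in labor force = 5,321 + 23,009 + 3,625 = 31,955 (those not working and not actively searching are outside the labor force).
Civilian working-age population = 89,828 + 31,955 = 121,783.
Unemployment rate = 3,714 / 89,828 = 4.13%.
Labor force participation rate = 89,828 / 121,783 = 73.76%.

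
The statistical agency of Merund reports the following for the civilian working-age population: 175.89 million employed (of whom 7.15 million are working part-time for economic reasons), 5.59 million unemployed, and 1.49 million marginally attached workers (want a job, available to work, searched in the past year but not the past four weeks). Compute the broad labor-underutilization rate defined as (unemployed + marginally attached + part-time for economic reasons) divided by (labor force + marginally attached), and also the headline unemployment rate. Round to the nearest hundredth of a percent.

Labor force = 175.89 + 5.59 = 181.48 million.
Numerator = 5.59 + 1.49 + 7.15 = 14.23 million.
Denominator = 181.48 + 1.49 = 182.97 million.
Broad rate = 14.23 / 182.97 = 7.78%.
Headline unemployment rate = 5.59 / 181.48 = 3.08%.

Broad underutilization rate ≈ 7.78%; headline unemployment rate ≈ 3.08%.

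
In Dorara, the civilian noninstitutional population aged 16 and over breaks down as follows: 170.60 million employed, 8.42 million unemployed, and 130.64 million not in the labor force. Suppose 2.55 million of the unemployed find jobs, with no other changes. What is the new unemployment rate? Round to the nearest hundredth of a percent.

New unemployment rate ≈ 3.28%.

Initially, labor force = 170.60 + 8.42 = 179.02 million, so u = 8.42/179.02 = 4.70%.
After the change, unemployed falls and employed rises by 2.55; labor force unchanged → E = 173.15, U = 5.87, labor force = 179.02 million.
New unemployment rate = 5.87 / 179.02 = 3.28%.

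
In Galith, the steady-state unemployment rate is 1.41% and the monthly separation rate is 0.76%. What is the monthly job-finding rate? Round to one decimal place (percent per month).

Job-finding rate ≈ 53.1% per month.

From u* = s/(s+f): f = s·(1−u)/u.
f = 0.76 × (1 − 0.0141) / 0.0141 = 0.7493 / 0.0141 ≈ 53.1% per month.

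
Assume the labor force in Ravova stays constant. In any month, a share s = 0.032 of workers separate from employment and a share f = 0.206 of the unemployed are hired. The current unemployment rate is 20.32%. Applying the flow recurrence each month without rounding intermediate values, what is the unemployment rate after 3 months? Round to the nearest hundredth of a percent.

With a fixed labor force, u_{t+1} = u_t + s·(1−u_t) − f·u_t = u_t·(1−s−f) + s.
Here 1−s−f = 0.762 and s = 0.032.
u_1 = 0.203200 × 0.762 + 0.032 = 0.186838.
u_2 = 0.186838 × 0.762 + 0.032 = 0.174371.
u_3 = 0.174371 × 0.762 + 0.032 = 0.164871.

Unemployment rate after three months ≈ 16.49%.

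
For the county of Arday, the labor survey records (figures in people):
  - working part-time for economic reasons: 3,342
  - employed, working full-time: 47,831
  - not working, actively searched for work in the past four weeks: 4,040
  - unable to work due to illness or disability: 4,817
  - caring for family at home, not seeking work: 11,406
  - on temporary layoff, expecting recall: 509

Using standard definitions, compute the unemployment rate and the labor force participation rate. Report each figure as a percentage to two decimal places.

Employed = 3,342 + 47,831 = 51,173 (anyone who worked, including part-time for economic reasons, counts as employed).
Unemployed = 4,040 + 509 = 4,549 (jobless and actively searching, or on temporary layoff).
Labor force = 51,173 + 4,549 = 55,722.
Not in labor force = 4,817 + 11,406 = 16,223 (those not working and not actively searching are outside the labor force).
Civilian working-age population = 55,722 + 16,223 = 71,945.
Unemployment rate = 4,549 / 55,722 = 8.16%.
Labor force participation rate = 55,722 / 71,945 = 77.45%.

Unemployment rate ≈ 8.16%; labor force participation rate ≈ 77.45%.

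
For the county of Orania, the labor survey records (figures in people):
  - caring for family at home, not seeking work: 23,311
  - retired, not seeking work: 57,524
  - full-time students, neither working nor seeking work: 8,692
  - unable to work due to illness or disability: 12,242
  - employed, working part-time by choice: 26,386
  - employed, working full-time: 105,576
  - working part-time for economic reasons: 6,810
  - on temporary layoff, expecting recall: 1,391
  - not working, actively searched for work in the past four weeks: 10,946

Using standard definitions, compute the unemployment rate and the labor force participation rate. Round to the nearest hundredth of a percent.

Employed = 26,386 + 105,576 + 6,810 = 138,772 (anyone who worked, including part-time for economic reasons, counts as employed).
Unemployed = 1,391 + 10,946 = 12,337 (jobless and actively searching, or on temporary layoff).
Labor force = 138,772 + 12,337 = 151,109.
Not in labor force = 23,311 + 57,524 + 8,692 + 12,242 = 101,769 (those not working and not actively searching are outside the labor force).
Civilian working-age population = 151,109 + 101,769 = 252,878.
Unemployment rate = 12,337 / 151,109 = 8.16%.
Labor force participation rate = 151,109 / 252,878 = 59.76%.

Unemployment rate ≈ 8.16%; labor force participation rate ≈ 59.76%.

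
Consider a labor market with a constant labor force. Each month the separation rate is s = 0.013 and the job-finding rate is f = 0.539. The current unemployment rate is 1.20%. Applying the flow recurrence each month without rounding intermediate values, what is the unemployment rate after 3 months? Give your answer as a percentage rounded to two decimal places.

With a fixed labor force, u_{t+1} = u_t + s·(1−u_t) − f·u_t = u_t·(1−s−f) + s.
Here 1−s−f = 0.448 and s = 0.013.
u_1 = 0.012000 × 0.448 + 0.013 = 0.018376.
u_2 = 0.018376 × 0.448 + 0.013 = 0.021232.
u_3 = 0.021232 × 0.448 + 0.013 = 0.022512.

Unemployment rate after three months ≈ 2.25%.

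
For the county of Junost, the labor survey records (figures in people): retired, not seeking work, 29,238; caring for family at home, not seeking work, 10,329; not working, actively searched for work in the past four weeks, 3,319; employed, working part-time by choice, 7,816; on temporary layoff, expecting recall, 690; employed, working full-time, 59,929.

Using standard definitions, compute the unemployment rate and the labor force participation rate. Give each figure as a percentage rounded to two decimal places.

Employed = 7,816 + 59,929 = 67,745.
Unemployed = 3,319 + 690 = 4,009 (jobless and actively searching, or on temporary layoff).
Labor force = 67,745 + 4,009 = 71,754.
Not in labor force = 29,238 + 10,329 = 39,567 (those not working and not actively searching are outside the labor force).
Civilian working-age population = 71,754 + 39,567 = 111,321.
Unemployment rate = 4,009 / 71,754 = 5.59%.
Labor force participation rate = 71,754 / 111,321 = 64.46%.

Unemployment rate ≈ 5.59%; labor force participation rate ≈ 64.46%.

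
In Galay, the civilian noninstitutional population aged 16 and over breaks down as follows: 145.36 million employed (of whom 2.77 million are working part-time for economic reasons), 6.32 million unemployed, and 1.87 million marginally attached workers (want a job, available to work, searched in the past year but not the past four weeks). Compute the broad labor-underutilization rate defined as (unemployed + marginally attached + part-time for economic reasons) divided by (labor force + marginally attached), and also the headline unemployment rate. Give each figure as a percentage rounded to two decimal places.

Labor force = 145.36 + 6.32 = 151.68 million.
Numerator = 6.32 + 1.87 + 2.77 = 10.96 million.
Denominator = 151.68 + 1.87 = 153.55 million.
Broad rate = 10.96 / 153.55 = 7.14%.
Headline unemployment rate = 6.32 / 151.68 = 4.17%.

Broad underutilization rate ≈ 7.14%; headline unemployment rate ≈ 4.17%.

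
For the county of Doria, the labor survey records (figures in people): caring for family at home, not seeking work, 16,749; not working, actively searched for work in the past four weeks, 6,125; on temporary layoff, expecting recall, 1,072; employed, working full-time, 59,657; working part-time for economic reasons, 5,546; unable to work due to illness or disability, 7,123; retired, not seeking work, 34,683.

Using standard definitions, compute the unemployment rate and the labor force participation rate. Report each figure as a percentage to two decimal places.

Unemployment rate ≈ 9.94%; labor force participation rate ≈ 55.29%.

Employed = 59,657 + 5,546 = 65,203 (anyone who worked, including part-time for economic reasons, counts as employed).
Unemployed = 6,125 + 1,072 = 7,197 (jobless and actively searching, or on temporary layoff).
Labor force = 65,203 + 7,197 = 72,400.
Not in labor force = 16,749 + 7,123 + 34,683 = 58,555 (those not working and not actively searching are outside the labor force).
Civilian working-age population = 72,400 + 58,555 = 130,955.
Unemployment rate = 7,197 / 72,400 = 9.94%.
Labor force participation rate = 72,400 / 130,955 = 55.29%.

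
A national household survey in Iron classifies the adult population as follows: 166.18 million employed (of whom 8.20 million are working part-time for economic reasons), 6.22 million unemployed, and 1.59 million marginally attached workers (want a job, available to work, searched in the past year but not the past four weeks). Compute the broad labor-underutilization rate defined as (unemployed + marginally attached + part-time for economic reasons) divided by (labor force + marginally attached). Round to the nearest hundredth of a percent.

Labor force = 166.18 + 6.22 = 172.40 million.
Numerator = 6.22 + 1.59 + 8.20 = 16.01 million.
Denominator = 172.40 + 1.59 = 173.99 million.
Broad rate = 16.01 / 173.99 = 9.20%.

Broad underutilization rate ≈ 9.20%.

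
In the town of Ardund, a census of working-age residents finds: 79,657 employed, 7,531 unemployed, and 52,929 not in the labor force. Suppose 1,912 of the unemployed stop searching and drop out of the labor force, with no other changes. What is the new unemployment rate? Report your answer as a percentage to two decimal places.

Initially, labor force = 79,657 + 7,531 = 87,188, so u = 7,531/87,188 = 8.64%.
After the change, unemployed and labor force both fall by 1,912 → E = 79,657, U = 5,619, labor force = 85,276.
New unemployment rate = 5,619 / 85,276 = 6.59%.

New unemployment rate ≈ 6.59%.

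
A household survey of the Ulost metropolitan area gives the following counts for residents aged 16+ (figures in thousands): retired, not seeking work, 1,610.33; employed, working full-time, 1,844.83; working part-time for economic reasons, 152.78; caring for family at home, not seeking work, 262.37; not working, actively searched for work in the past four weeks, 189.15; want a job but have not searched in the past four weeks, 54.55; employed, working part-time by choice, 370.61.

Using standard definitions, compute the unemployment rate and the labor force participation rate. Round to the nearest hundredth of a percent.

Employed = 1,844.83 + 152.78 + 370.61 = 2,368.22 thousand (anyone who worked, including part-time for economic reasons, counts as employed).
Unemployed = 189.15 thousand.
Labor force = 2,368.22 + 189.15 = 2,557.37 thousand.
Not in labor force = 1,610.33 + 262.37 + 54.55 = 1,927.25 thousand (those not working and not actively searching are outside the labor force — including those who want a job but have given up searching).
Civilian working-age population = 2,557.37 + 1,927.25 = 4,484.62 thousand.
Unemployment rate = 189.15 / 2,557.37 = 7.40%.
Labor force participation rate = 2,557.37 / 4,484.62 = 57.03%.

Unemployment rate ≈ 7.40%; labor force participation rate ≈ 57.03%.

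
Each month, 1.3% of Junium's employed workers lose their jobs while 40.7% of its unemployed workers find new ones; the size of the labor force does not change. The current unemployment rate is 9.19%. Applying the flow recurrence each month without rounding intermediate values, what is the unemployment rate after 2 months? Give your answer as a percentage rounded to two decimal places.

Unemployment rate after two months ≈ 5.15%.

With a fixed labor force, u_{t+1} = u_t + s·(1−u_t) − f·u_t = u_t·(1−s−f) + s.
Here 1−s−f = 0.580 and s = 0.013.
u_1 = 0.091900 × 0.580 + 0.013 = 0.066302.
u_2 = 0.066302 × 0.580 + 0.013 = 0.051455.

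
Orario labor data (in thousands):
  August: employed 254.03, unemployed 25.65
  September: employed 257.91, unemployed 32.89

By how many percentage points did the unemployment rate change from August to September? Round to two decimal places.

The unemployment rate changed by +2.14 percentage points.

August: labor force = 254.03 + 25.65 = 279.68; u = 25.65/279.68 = 9.17%.
September: labor force = 257.91 + 32.89 = 290.80; u = 32.89/290.80 = 11.31%.
Change = 11.31% − 9.17% = +2.14 pp.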